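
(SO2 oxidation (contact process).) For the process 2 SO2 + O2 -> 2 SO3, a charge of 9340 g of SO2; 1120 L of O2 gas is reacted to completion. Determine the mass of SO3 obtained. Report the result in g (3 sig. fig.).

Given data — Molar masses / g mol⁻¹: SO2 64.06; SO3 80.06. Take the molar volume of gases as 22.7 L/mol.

7900 g

n(SO2) = 9340 / 64.06 = 145.8 mol
n(O2) = 1120 / 22.7 = 49.34 mol
n/ν for SO2 = 145.8/2 = 72.90
n/ν for O2 = 49.34/1 = 49.34
Smallest n/ν is O2 → limiting reagent.
n(SO3) = (2/1) × 49.34 = 98.68 mol
mass = 98.68 × 80.06 = 7900 g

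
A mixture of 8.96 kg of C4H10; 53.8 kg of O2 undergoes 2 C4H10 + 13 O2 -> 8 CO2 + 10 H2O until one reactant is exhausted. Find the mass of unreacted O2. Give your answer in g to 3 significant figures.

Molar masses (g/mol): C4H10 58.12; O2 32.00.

n(C4H10) = 8.960×1000 / 58.12 = 154.2 mol
n(O2) = 53.80×1000 / 32.00 = 1681 mol
n/ν → C4H10: 77.10, O2: 129.3; C4H10 is limiting.
O2 consumed = (13/2) × 154.2 = 1002 mol
O2 remaining = 1681 − 1002 = 679.0 mol
mass = 679.0 × 32.00 = 21730 g

21700 g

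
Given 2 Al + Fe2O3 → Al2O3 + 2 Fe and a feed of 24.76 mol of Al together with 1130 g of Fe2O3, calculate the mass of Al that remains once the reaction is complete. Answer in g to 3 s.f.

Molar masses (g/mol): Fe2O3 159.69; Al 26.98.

286 g

n(Al) = 24.76 mol
n(Fe2O3) = 1130 / 159.69 = 7.076 mol
n/ν → Al: 12.38, Fe2O3: 7.076; Fe2O3 is limiting.
Al consumed = (2/1) × 7.076 = 14.15 mol
Al remaining = 24.76 − 14.15 = 10.61 mol
mass = 10.61 × 26.98 = 286.3 g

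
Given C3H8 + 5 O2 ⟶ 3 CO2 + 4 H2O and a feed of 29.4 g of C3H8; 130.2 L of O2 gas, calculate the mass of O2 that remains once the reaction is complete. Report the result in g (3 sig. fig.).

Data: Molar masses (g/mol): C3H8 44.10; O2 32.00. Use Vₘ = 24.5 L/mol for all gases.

n(C3H8) = 29.40 / 44.10 = 0.6667 mol
n(O2) = 130.2 / 24.5 = 5.314 mol
n/ν → C3H8: 0.6667, O2: 1.063; C3H8 is limiting.
O2 consumed = (5/1) × 0.6667 = 3.334 mol
O2 remaining = 5.314 − 3.334 = 1.980 mol
mass = 1.980 × 32.00 = 63.36 g

63.4 g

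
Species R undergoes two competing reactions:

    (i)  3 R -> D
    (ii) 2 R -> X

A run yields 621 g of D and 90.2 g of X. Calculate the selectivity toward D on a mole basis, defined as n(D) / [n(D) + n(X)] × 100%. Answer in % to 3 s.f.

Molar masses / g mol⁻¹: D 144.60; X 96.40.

82.1 %

n(D) = 621 / 144.60 = 4.295 mol
n(X) = 90.2 / 96.40 = 0.9357 mol
selectivity = 4.295/(4.295+0.9357) × 100 = 82.11 %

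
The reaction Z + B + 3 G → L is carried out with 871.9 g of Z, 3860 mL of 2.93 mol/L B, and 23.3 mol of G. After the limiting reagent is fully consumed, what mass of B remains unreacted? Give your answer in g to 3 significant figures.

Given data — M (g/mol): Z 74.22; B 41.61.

147 g

n(Z) = 871.9 / 74.22 = 11.75 mol
n(B) = 2.93 × 3860/1000 = 11.31 mol
n(G) = 23.30 mol
n/ν → Z: 11.75, B: 11.31, G: 7.767; G is limiting.
B consumed = (1/3) × 23.30 = 7.767 mol
B remaining = 11.31 − 7.767 = 3.543 mol
mass = 3.543 × 41.61 = 147.4 g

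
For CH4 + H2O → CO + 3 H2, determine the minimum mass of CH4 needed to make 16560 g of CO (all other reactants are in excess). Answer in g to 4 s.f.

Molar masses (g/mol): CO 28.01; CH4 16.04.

9483 g

n(CO) = 16560 / 28.01 = 591.2 mol
n(CH4) = (1/1) × 591.2 = 591.2 mol
mass = 591.2 × 16.04 = 9483 g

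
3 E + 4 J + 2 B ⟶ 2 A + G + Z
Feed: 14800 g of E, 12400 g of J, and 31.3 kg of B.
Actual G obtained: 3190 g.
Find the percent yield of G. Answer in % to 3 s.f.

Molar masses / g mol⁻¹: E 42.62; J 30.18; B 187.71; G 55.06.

n(E) = 14800 / 42.62 = 347.3 mol
n(J) = 12400 / 30.18 = 410.9 mol
n(B) = 31.30×1000 / 187.71 = 166.7 mol
n/ν → E: 115.8, J: 102.7, B: 83.35; B is limiting.
theoretical n(G) = (1/2) × 166.7 = 83.35 mol → 4589 g
% yield = 3190 / 4589 × 100 = 69.51 %

69.5 %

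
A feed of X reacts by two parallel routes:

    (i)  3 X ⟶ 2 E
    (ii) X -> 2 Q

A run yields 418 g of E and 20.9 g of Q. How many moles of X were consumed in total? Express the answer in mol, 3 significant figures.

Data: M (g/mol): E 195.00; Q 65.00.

n(E) = 418 / 195.00 = 2.144 mol
n(Q) = 20.9 / 65.00 = 0.3215 mol
n(X) via (i) = (3/2)×2.144 = 3.216 mol
n(X) via (ii) = (1/2)×0.3215 = 0.1608 mol
total n(X) = 3.216 + 0.1608 = 3.377 mol

3.38 mol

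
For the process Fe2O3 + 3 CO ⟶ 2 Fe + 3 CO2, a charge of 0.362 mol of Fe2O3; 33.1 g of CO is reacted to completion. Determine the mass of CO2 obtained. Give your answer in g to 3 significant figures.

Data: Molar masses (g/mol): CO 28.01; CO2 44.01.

47.8 g

n(Fe2O3) = 0.3620 mol
n(CO) = 33.10 / 28.01 = 1.182 mol
n/ν for Fe2O3 = 0.3620/1 = 0.3620
n/ν for CO = 1.182/3 = 0.3940
Smallest n/ν is Fe2O3 → limiting reagent.
n(CO2) = (3/1) × 0.3620 = 1.086 mol
mass = 1.086 × 44.01 = 47.79 g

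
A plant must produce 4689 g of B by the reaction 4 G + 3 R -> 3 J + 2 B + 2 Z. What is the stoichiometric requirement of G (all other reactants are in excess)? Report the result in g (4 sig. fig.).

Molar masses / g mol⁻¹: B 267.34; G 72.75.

2552 g

n(B) = 4689 / 267.34 = 17.54 mol
n(G) = (4/2) × 17.54 = 35.08 mol
mass = 35.08 × 72.75 = 2552 g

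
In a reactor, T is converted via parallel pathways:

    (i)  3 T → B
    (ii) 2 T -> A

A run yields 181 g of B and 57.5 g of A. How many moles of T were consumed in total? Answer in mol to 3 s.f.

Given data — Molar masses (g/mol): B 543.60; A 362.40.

n(B) = 181 / 543.60 = 0.3330 mol
n(A) = 57.5 / 362.40 = 0.1587 mol
n(T) via (i) = (3/1)×0.3330 = 0.9990 mol
n(T) via (ii) = (2/1)×0.1587 = 0.3174 mol
total n(T) = 0.9990 + 0.3174 = 1.316 mol

1.32 mol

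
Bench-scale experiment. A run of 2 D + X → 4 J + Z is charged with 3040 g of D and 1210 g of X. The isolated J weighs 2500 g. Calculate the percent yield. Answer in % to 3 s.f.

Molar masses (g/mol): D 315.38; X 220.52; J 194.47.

66.7 %

n(D) = 3040 / 315.38 = 9.639 mol
n(X) = 1210 / 220.52 = 5.487 mol
n/ν for D = 9.639/2 = 4.820
n/ν for X = 5.487/1 = 5.487
Smallest n/ν is D → limiting reagent.
theoretical n(J) = (4/2) × 9.639 = 19.28 mol → 3749 g
% yield = 2500 / 3749 × 100 = 66.68 %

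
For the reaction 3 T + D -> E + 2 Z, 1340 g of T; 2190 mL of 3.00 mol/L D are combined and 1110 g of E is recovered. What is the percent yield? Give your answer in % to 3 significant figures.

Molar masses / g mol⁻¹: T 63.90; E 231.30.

73.0 %

n(T) = 1340 / 63.90 = 20.97 mol
n(D) = 3.00 × 2190/1000 = 6.570 mol
n/ν for T = 20.97/3 = 6.990
n/ν for D = 6.570/1 = 6.570
Smallest n/ν is D → limiting reagent.
theoretical n(E) = (1/1) × 6.570 = 6.570 mol → 1520 g
% yield = 1110 / 1520 × 100 = 73.03 %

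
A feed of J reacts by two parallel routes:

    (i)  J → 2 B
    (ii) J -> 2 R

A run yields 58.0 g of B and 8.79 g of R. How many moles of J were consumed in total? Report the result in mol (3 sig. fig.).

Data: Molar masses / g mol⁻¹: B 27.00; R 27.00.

1.24 mol

n(B) = 58.0 / 27.00 = 2.148 mol
n(R) = 8.79 / 27.00 = 0.3256 mol
n(J) via (i) = (1/2)×2.148 = 1.074 mol
n(J) via (ii) = (1/2)×0.3256 = 0.1628 mol
total n(J) = 1.074 + 0.1628 = 1.237 mol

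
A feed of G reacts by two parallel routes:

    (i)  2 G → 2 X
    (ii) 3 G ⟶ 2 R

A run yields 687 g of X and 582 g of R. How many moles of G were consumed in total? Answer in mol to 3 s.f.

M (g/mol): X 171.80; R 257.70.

n(X) = 687 / 171.80 = 3.999 mol
n(R) = 582 / 257.70 = 2.258 mol
n(G) via (i) = (2/2)×3.999 = 3.999 mol
n(G) via (ii) = (3/2)×2.258 = 3.387 mol
total n(G) = 3.999 + 3.387 = 7.386 mol

7.39 mol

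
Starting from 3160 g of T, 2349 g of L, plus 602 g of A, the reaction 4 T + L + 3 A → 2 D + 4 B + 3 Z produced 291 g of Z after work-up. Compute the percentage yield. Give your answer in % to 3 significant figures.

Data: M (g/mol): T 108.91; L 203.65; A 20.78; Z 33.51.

n(T) = 3160 / 108.91 = 29.01 mol
n(L) = 2349 / 203.65 = 11.53 mol
n(A) = 602.0 / 20.78 = 28.97 mol
n/ν for T = 29.01/4 = 7.253
n/ν for L = 11.53/1 = 11.53
n/ν for A = 28.97/3 = 9.657
Smallest n/ν is T → limiting reagent.
theoretical n(Z) = (3/4) × 29.01 = 21.76 mol → 729.2 g
% yield = 291 / 729.2 × 100 = 39.91 %

39.9 %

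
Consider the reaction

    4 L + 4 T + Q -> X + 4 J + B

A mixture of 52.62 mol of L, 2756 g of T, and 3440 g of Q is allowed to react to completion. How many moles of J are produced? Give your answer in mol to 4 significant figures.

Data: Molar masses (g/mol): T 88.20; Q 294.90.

n(L) = 52.62 mol
n(T) = 2756 / 88.20 = 31.25 mol
n(Q) = 3440 / 294.90 = 11.66 mol
n/ν for L = 52.62/4 = 13.16
n/ν for T = 31.25/4 = 7.813
n/ν for Q = 11.66/1 = 11.66
Smallest n/ν is T → limiting reagent.
n(J) = (4/4) × 31.25 = 31.25 mol

31.25 mol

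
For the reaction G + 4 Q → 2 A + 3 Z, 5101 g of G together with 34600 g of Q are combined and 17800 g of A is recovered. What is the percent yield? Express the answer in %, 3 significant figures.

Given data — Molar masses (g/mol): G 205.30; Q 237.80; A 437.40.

81.9 %

n(G) = 5101 / 205.30 = 24.85 mol
n(Q) = 34600 / 237.80 = 145.5 mol
n/ν → G: 24.85, Q: 36.38; G is limiting.
theoretical n(A) = (2/1) × 24.85 = 49.70 mol → 21740 g
% yield = 17800 / 21740 × 100 = 81.88 %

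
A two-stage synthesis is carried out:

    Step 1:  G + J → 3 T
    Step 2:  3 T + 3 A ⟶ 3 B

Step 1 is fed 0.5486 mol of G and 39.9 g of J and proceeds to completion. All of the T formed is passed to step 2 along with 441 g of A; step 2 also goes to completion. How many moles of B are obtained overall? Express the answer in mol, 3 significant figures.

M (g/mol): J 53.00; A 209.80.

Step 1:
n(G) = 0.5486 mol
n(J) = 39.90 / 53.00 = 0.7528 mol
n/ν for G = 0.5486/1 = 0.5486
n/ν for J = 0.7528/1 = 0.7528
Smallest n/ν is G → limiting reagent.
n(T) produced = (3/1) × 0.5486 = 1.646 mol
Step 2:
n(T) available = 1.646 mol
n(A) = 441.0 / 209.80 = 2.102 mol
n/ν for T = 1.646/3 = 0.5487
n/ν for A = 2.102/3 = 0.7007
Smallest n/ν is T → limiting reagent.
n(B) = (3/3) × 1.646 = 1.646 mol

1.65 mol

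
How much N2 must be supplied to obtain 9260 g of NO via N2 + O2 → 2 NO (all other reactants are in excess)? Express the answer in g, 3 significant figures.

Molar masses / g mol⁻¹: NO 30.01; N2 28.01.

n(NO) = 9260 / 30.01 = 308.6 mol
n(N2) = (1/2) × 308.6 = 154.3 mol
mass = 154.3 × 28.01 = 4322 g

4320 g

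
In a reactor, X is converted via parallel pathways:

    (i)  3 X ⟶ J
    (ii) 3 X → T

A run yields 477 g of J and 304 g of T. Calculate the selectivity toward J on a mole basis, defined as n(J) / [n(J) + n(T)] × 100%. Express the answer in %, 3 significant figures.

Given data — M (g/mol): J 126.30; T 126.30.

61.1 %

n(J) = 477 / 126.30 = 3.777 mol
n(T) = 304 / 126.30 = 2.407 mol
selectivity = 3.777/(3.777+2.407) × 100 = 61.08 %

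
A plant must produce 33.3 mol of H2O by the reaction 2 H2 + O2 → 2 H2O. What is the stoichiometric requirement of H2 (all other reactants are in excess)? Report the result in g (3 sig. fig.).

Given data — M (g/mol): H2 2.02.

67.3 g

n(H2O) = 33.30 mol
n(H2) = (2/2) × 33.30 = 33.30 mol
mass = 33.30 × 2.02 = 67.27 g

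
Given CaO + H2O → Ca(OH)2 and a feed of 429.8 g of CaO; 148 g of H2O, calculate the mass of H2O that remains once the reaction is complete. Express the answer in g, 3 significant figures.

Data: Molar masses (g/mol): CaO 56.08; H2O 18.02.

9.89 g

n(CaO) = 429.8 / 56.08 = 7.664 mol
n(H2O) = 148.0 / 18.02 = 8.213 mol
n/ν → CaO: 7.664, H2O: 8.213; CaO is limiting.
H2O consumed = (1/1) × 7.664 = 7.664 mol
H2O remaining = 8.213 − 7.664 = 0.5490 mol
mass = 0.5490 × 18.02 = 9.893 g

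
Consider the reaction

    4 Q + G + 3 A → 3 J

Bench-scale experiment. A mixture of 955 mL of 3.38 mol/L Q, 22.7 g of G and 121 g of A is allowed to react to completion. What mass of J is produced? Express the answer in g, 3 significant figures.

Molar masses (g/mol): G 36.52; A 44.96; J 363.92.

679 g

n(Q) = 3.38 × 955.0/1000 = 3.228 mol
n(G) = 22.70 / 36.52 = 0.6216 mol
n(A) = 121.0 / 44.96 = 2.691 mol
n/ν for Q = 3.228/4 = 0.8070
n/ν for G = 0.6216/1 = 0.6216
n/ν for A = 2.691/3 = 0.8970
Smallest n/ν is G → limiting reagent.
n(J) = (3/1) × 0.6216 = 1.865 mol
mass = 1.865 × 363.92 = 678.7 g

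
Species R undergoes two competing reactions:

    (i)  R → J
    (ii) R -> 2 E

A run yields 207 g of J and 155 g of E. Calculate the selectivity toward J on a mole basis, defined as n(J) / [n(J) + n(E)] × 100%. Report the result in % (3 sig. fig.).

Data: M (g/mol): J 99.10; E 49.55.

n(J) = 207 / 99.10 = 2.089 mol
n(E) = 155 / 49.55 = 3.128 mol
selectivity = 2.089/(2.089+3.128) × 100 = 40.04 %

40.0 %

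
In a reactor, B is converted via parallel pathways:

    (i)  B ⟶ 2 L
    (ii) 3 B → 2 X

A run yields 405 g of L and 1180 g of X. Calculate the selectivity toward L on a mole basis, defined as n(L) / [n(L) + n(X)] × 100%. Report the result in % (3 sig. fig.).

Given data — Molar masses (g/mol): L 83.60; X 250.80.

n(L) = 405 / 83.60 = 4.844 mol
n(X) = 1180 / 250.80 = 4.705 mol
selectivity = 4.844/(4.844+4.705) × 100 = 50.73 %

50.7 %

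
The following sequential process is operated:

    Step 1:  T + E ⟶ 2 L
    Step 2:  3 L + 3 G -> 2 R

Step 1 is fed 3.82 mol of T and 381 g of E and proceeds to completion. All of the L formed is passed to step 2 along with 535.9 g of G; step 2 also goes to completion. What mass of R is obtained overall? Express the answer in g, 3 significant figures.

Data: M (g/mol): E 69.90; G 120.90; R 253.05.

748 g

Step 1:
n(T) = 3.820 mol
n(E) = 381.0 / 69.90 = 5.451 mol
n/ν → T: 3.820, E: 5.451; T is limiting.
n(L) produced = (2/1) × 3.820 = 7.640 mol
Step 2:
n(L) available = 7.640 mol
n(G) = 535.9 / 120.90 = 4.433 mol
n/ν → L: 2.547, G: 1.478; G is limiting.
n(R) = (2/3) × 4.433 = 2.955 mol
mass = 2.955 × 253.05 = 747.8 g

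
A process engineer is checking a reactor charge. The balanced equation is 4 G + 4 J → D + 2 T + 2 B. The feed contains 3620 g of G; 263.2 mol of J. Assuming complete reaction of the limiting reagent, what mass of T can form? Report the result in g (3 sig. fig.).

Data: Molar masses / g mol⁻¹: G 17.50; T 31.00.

3210 g

n(G) = 3620 / 17.50 = 206.9 mol
n(J) = 263.2 mol
n/ν for G = 206.9/4 = 51.73
n/ν for J = 263.2/4 = 65.80
Smallest n/ν is G → limiting reagent.
n(T) = (2/4) × 206.9 = 103.5 mol
mass = 103.5 × 31.00 = 3209 g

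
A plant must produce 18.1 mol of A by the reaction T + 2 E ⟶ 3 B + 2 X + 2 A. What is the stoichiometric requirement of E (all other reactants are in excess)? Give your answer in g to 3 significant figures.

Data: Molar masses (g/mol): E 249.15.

4510 g

n(A) = 18.10 mol
n(E) = (2/2) × 18.10 = 18.10 mol
mass = 18.10 × 249.15 = 4510 g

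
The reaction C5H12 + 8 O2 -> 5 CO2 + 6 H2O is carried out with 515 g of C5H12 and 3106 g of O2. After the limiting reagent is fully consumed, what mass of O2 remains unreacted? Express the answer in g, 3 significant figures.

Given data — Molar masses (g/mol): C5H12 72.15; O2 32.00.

n(C5H12) = 515.0 / 72.15 = 7.138 mol
n(O2) = 3106 / 32.00 = 97.06 mol
n/ν for C5H12 = 7.138/1 = 7.138
n/ν for O2 = 97.06/8 = 12.13
Smallest n/ν is C5H12 → limiting reagent.
O2 consumed = (8/1) × 7.138 = 57.10 mol
O2 remaining = 97.06 − 57.10 = 39.96 mol
mass = 39.96 × 32.00 = 1279 g

1280 g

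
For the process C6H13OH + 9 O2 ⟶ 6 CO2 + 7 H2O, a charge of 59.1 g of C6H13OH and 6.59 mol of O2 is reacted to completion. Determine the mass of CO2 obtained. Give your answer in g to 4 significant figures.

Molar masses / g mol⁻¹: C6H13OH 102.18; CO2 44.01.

n(C6H13OH) = 59.10 / 102.18 = 0.5784 mol
n(O2) = 6.590 mol
n/ν → C6H13OH: 0.5784, O2: 0.7322; C6H13OH is limiting.
n(CO2) = (6/1) × 0.5784 = 3.470 mol
mass = 3.470 × 44.01 = 152.7 g

152.7 g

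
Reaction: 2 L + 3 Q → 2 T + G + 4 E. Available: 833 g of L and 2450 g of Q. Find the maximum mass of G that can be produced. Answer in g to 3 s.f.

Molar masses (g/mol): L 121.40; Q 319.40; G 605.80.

n(L) = 833.0 / 121.40 = 6.862 mol
n(Q) = 2450 / 319.40 = 7.671 mol
n/ν for L = 6.862/2 = 3.431
n/ν for Q = 7.671/3 = 2.557
Smallest n/ν is Q → limiting reagent.
n(G) = (1/3) × 7.671 = 2.557 mol
mass = 2.557 × 605.80 = 1549 g

1550 g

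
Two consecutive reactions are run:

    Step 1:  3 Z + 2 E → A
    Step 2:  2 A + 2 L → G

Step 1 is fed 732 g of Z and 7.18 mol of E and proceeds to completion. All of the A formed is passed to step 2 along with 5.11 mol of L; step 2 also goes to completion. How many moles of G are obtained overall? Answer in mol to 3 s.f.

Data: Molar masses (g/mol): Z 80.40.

Step 1:
n(Z) = 732.0 / 80.40 = 9.104 mol
n(E) = 7.180 mol
n/ν → Z: 3.035, E: 3.590; Z is limiting.
n(A) produced = (1/3) × 9.104 = 3.035 mol
Step 2:
n(A) available = 3.035 mol
n(L) = 5.110 mol
n/ν → A: 1.518, L: 2.555; A is limiting.
n(G) = (1/2) × 3.035 = 1.518 mol

1.52 mol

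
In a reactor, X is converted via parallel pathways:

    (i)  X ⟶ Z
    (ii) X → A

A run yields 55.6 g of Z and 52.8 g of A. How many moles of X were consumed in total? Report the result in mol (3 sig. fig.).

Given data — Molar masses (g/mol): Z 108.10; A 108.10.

n(Z) = 55.6 / 108.10 = 0.5143 mol
n(A) = 52.8 / 108.10 = 0.4884 mol
n(X) via (i) = (1/1)×0.5143 = 0.5143 mol
n(X) via (ii) = (1/1)×0.4884 = 0.4884 mol
total n(X) = 0.5143 + 0.4884 = 1.003 mol

1.00 mol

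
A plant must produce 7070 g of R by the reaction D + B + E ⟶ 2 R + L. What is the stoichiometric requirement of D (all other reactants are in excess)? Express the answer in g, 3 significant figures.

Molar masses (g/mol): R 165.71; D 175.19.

n(R) = 7070 / 165.71 = 42.66 mol
n(D) = (1/2) × 42.66 = 21.33 mol
mass = 21.33 × 175.19 = 3737 g

3740 g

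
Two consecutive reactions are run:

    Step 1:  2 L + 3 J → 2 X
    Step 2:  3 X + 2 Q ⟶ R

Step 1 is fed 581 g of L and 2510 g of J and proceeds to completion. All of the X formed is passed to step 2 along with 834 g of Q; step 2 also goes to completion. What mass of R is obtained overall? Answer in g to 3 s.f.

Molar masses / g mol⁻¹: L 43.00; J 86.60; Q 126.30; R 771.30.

Step 1:
n(L) = 581.0 / 43.00 = 13.51 mol
n(J) = 2510 / 86.60 = 28.98 mol
n/ν for L = 13.51/2 = 6.755
n/ν for J = 28.98/3 = 9.660
Smallest n/ν is L → limiting reagent.
n(X) produced = (2/2) × 13.51 = 13.51 mol
Step 2:
n(X) available = 13.51 mol
n(Q) = 834.0 / 126.30 = 6.603 mol
n/ν for X = 13.51/3 = 4.503
n/ν for Q = 6.603/2 = 3.302
Smallest n/ν is Q → limiting reagent.
n(R) = (1/2) × 6.603 = 3.302 mol
mass = 3.302 × 771.30 = 2547 g

2550 g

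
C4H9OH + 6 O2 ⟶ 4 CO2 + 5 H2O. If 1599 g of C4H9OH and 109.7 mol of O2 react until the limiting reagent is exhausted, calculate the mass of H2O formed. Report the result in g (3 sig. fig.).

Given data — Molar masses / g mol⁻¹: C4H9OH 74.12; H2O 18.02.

n(C4H9OH) = 1599 / 74.12 = 21.57 mol
n(O2) = 109.7 mol
n/ν → C4H9OH: 21.57, O2: 18.28; O2 is limiting.
n(H2O) = (5/6) × 109.7 = 91.42 mol
mass = 91.42 × 18.02 = 1647 g

1650 g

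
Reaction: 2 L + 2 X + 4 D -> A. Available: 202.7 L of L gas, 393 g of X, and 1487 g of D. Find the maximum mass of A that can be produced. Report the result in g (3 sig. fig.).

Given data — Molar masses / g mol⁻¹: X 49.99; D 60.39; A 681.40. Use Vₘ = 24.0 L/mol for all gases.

n(L) = 202.7 / 24.0 = 8.446 mol
n(X) = 393.0 / 49.99 = 7.862 mol
n(D) = 1487 / 60.39 = 24.62 mol
n/ν for L = 8.446/2 = 4.223
n/ν for X = 7.862/2 = 3.931
n/ν for D = 24.62/4 = 6.155
Smallest n/ν is X → limiting reagent.
n(A) = (1/2) × 7.862 = 3.931 mol
mass = 3.931 × 681.40 = 2679 g

2680 g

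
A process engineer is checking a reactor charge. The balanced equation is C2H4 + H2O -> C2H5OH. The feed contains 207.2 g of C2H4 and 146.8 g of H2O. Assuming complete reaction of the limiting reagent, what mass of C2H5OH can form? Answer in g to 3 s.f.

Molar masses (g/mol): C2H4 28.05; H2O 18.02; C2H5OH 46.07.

340 g

n(C2H4) = 207.2 / 28.05 = 7.387 mol
n(H2O) = 146.8 / 18.02 = 8.147 mol
n/ν for C2H4 = 7.387/1 = 7.387
n/ν for H2O = 8.147/1 = 8.147
Smallest n/ν is C2H4 → limiting reagent.
n(C2H5OH) = (1/1) × 7.387 = 7.387 mol
mass = 7.387 × 46.07 = 340.3 g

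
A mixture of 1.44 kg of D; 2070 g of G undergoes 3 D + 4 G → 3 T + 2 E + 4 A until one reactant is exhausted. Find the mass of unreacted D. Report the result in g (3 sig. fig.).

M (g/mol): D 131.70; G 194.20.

n(D) = 1.440×1000 / 131.70 = 10.93 mol
n(G) = 2070 / 194.20 = 10.66 mol
n/ν for D = 10.93/3 = 3.643
n/ν for G = 10.66/4 = 2.665
Smallest n/ν is G → limiting reagent.
D consumed = (3/4) × 10.66 = 7.995 mol
D remaining = 10.93 − 7.995 = 2.935 mol
mass = 2.935 × 131.70 = 386.5 g

387 g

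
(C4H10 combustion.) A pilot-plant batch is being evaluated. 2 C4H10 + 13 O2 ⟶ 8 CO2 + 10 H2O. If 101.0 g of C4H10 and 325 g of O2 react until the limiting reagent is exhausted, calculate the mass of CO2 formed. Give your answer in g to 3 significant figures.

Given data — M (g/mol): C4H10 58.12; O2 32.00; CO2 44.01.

n(C4H10) = 101.0 / 58.12 = 1.738 mol
n(O2) = 325.0 / 32.00 = 10.16 mol
n/ν for C4H10 = 1.738/2 = 0.8690
n/ν for O2 = 10.16/13 = 0.7815
Smallest n/ν is O2 → limiting reagent.
n(CO2) = (8/13) × 10.16 = 6.252 mol
mass = 6.252 × 44.01 = 275.2 g

275 g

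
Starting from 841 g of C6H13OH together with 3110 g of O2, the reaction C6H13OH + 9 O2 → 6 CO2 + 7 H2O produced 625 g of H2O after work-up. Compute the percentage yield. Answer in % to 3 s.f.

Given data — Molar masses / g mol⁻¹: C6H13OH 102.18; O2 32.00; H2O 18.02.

60.2 %

n(C6H13OH) = 841.0 / 102.18 = 8.231 mol
n(O2) = 3110 / 32.00 = 97.19 mol
n/ν → C6H13OH: 8.231, O2: 10.80; C6H13OH is limiting.
theoretical n(H2O) = (7/1) × 8.231 = 57.62 mol → 1038 g
% yield = 625 / 1038 × 100 = 60.21 %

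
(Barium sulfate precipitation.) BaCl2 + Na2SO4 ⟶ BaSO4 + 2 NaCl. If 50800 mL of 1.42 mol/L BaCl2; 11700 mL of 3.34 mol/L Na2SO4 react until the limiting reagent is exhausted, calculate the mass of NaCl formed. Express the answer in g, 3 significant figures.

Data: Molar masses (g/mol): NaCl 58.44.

4570 g

n(BaCl2) = 1.42 × 50800/1000 = 72.14 mol
n(Na2SO4) = 3.34 × 11700/1000 = 39.08 mol
n/ν → BaCl2: 72.14, Na2SO4: 39.08; Na2SO4 is limiting.
n(NaCl) = (2/1) × 39.08 = 78.16 mol
mass = 78.16 × 58.44 = 4568 g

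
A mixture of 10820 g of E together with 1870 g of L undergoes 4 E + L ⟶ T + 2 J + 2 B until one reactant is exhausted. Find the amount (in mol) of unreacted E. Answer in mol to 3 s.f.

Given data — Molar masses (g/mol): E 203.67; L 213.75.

18.1 mol

n(E) = 10820 / 203.67 = 53.13 mol
n(L) = 1870 / 213.75 = 8.749 mol
n/ν → E: 13.28, L: 8.749; L is limiting.
E consumed = (4/1) × 8.749 = 35.00 mol
E remaining = 53.13 − 35.00 = 18.13 mol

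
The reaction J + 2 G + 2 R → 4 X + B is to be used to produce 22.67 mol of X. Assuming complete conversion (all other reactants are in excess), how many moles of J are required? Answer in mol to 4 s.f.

5.668 mol

n(X) = 22.67 mol
n(J) = (1/4) × 22.67 = 5.668 mol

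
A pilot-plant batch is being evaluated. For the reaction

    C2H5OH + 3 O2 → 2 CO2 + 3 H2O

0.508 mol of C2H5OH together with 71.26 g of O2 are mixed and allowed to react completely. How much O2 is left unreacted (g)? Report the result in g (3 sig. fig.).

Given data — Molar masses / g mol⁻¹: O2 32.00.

n(C2H5OH) = 0.5080 mol
n(O2) = 71.26 / 32.00 = 2.227 mol
n/ν for C2H5OH = 0.5080/1 = 0.5080
n/ν for O2 = 2.227/3 = 0.7423
Smallest n/ν is C2H5OH → limiting reagent.
O2 consumed = (3/1) × 0.5080 = 1.524 mol
O2 remaining = 2.227 − 1.524 = 0.7030 mol
mass = 0.7030 × 32.00 = 22.50 g

22.5 g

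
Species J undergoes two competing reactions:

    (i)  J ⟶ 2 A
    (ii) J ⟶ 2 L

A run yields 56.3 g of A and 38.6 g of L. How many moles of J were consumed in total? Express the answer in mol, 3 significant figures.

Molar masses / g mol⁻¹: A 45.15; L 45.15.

1.05 mol

n(A) = 56.3 / 45.15 = 1.247 mol
n(L) = 38.6 / 45.15 = 0.8549 mol
n(J) via (i) = (1/2)×1.247 = 0.6235 mol
n(J) via (ii) = (1/2)×0.8549 = 0.4275 mol
total n(J) = 0.6235 + 0.4275 = 1.051 mol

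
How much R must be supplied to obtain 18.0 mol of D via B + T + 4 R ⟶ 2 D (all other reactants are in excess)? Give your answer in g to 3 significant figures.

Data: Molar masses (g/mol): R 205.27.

n(D) = 18.00 mol
n(R) = (4/2) × 18.00 = 36.00 mol
mass = 36.00 × 205.27 = 7390 g

7390 g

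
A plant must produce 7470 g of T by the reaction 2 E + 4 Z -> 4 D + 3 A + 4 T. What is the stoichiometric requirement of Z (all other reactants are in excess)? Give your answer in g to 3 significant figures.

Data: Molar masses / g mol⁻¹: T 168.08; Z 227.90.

10100 g

n(T) = 7470 / 168.08 = 44.44 mol
n(Z) = (4/4) × 44.44 = 44.44 mol
mass = 44.44 × 227.90 = 10130 g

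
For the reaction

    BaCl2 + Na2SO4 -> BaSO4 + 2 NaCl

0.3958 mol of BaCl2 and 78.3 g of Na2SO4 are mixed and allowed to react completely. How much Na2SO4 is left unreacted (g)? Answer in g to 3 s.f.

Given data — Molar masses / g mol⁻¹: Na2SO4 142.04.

n(BaCl2) = 0.3958 mol
n(Na2SO4) = 78.30 / 142.04 = 0.5513 mol
n/ν → BaCl2: 0.3958, Na2SO4: 0.5513; BaCl2 is limiting.
Na2SO4 consumed = (1/1) × 0.3958 = 0.3958 mol
Na2SO4 remaining = 0.5513 − 0.3958 = 0.1555 mol
mass = 0.1555 × 142.04 = 22.09 g

22.1 g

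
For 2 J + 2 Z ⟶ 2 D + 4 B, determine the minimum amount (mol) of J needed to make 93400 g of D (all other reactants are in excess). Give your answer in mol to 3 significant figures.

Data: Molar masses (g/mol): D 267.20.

350 mol

n(D) = 93400 / 267.20 = 349.6 mol
n(J) = (2/2) × 349.6 = 349.6 mol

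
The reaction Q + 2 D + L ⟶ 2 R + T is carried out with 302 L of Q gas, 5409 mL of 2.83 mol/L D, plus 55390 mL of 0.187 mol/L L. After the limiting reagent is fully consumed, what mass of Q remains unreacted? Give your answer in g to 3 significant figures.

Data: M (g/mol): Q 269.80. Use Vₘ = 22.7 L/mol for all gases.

n(Q) = 302.0 / 22.7 = 13.30 mol
n(D) = 2.83 × 5409/1000 = 15.31 mol
n(L) = 0.187 × 55390/1000 = 10.36 mol
n/ν for Q = 13.30/1 = 13.30
n/ν for D = 15.31/2 = 7.655
n/ν for L = 10.36/1 = 10.36
Smallest n/ν is D → limiting reagent.
Q consumed = (1/2) × 15.31 = 7.655 mol
Q remaining = 13.30 − 7.655 = 5.645 mol
mass = 5.645 × 269.80 = 1523 g

1520 g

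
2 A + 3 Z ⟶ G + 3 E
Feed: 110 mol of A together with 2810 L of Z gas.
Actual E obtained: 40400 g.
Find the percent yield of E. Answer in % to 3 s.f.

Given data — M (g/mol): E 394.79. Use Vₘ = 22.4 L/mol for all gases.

n(A) = 110.0 mol
n(Z) = 2810 / 22.4 = 125.4 mol
n/ν for A = 110.0/2 = 55.00
n/ν for Z = 125.4/3 = 41.80
Smallest n/ν is Z → limiting reagent.
theoretical n(E) = (3/3) × 125.4 = 125.4 mol → 49510 g
% yield = 40400 / 49510 × 100 = 81.60 %

81.6 %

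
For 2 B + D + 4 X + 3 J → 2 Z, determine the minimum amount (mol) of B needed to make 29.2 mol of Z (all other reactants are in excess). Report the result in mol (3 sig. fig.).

n(Z) = 29.20 mol
n(B) = (2/2) × 29.20 = 29.20 mol

29.2 mol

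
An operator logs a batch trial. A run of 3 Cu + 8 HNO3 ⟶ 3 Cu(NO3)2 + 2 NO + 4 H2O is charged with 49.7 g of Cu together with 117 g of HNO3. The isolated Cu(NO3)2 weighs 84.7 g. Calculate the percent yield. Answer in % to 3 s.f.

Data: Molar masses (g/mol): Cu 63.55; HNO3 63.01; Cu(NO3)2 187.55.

n(Cu) = 49.70 / 63.55 = 0.7821 mol
n(HNO3) = 117.0 / 63.01 = 1.857 mol
n/ν for Cu = 0.7821/3 = 0.2607
n/ν for HNO3 = 1.857/8 = 0.2321
Smallest n/ν is HNO3 → limiting reagent.
theoretical n(Cu(NO3)2) = (3/8) × 1.857 = 0.6964 mol → 130.6 g
% yield = 84.7 / 130.6 × 100 = 64.85 %

64.9 %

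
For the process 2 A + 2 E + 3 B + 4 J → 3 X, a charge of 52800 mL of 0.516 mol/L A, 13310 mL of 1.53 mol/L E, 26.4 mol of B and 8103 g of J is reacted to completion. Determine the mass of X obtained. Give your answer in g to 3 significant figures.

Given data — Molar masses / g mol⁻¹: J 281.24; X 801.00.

17300 g

n(A) = 0.516 × 52800/1000 = 27.24 mol
n(E) = 1.53 × 13310/1000 = 20.36 mol
n(B) = 26.40 mol
n(J) = 8103 / 281.24 = 28.81 mol
n/ν for A = 27.24/2 = 13.62
n/ν for E = 20.36/2 = 10.18
n/ν for B = 26.40/3 = 8.800
n/ν for J = 28.81/4 = 7.203
Smallest n/ν is J → limiting reagent.
n(X) = (3/4) × 28.81 = 21.61 mol
mass = 21.61 × 801.00 = 17310 g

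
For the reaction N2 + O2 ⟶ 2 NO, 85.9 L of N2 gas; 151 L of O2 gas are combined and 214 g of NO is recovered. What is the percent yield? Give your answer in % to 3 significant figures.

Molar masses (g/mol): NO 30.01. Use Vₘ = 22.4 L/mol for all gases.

93.0 %

n(N2) = 85.90 / 22.4 = 3.835 mol
n(O2) = 151.0 / 22.4 = 6.741 mol
n/ν for N2 = 3.835/1 = 3.835
n/ν for O2 = 6.741/1 = 6.741
Smallest n/ν is N2 → limiting reagent.
theoretical n(NO) = (2/1) × 3.835 = 7.670 mol → 230.2 g
% yield = 214 / 230.2 × 100 = 92.96 %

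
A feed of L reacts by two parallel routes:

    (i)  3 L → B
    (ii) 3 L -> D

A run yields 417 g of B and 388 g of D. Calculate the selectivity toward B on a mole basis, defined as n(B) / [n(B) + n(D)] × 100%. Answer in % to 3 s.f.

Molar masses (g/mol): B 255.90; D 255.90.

n(B) = 417 / 255.90 = 1.630 mol
n(D) = 388 / 255.90 = 1.516 mol
selectivity = 1.630/(1.630+1.516) × 100 = 51.81 %

51.8 %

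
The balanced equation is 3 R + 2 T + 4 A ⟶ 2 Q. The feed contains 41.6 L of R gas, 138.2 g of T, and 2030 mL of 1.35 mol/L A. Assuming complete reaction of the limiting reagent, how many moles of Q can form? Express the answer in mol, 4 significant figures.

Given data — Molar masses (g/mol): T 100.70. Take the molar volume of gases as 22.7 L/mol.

n(R) = 41.60 / 22.7 = 1.833 mol
n(T) = 138.2 / 100.70 = 1.372 mol
n(A) = 1.35 × 2030/1000 = 2.741 mol
n/ν for R = 1.833/3 = 0.6110
n/ν for T = 1.372/2 = 0.6860
n/ν for A = 2.741/4 = 0.6853
Smallest n/ν is R → limiting reagent.
n(Q) = (2/3) × 1.833 = 1.222 mol

1.222 mol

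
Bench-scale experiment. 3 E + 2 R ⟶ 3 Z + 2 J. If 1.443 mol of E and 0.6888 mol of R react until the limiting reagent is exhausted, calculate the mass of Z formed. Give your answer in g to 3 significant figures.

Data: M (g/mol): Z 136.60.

141 g

n(E) = 1.443 mol
n(R) = 0.6888 mol
n/ν → E: 0.4810, R: 0.3444; R is limiting.
n(Z) = (3/2) × 0.6888 = 1.033 mol
mass = 1.033 × 136.60 = 141.1 g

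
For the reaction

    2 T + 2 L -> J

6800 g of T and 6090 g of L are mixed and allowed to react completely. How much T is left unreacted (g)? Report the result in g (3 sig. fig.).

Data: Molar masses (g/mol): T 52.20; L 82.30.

2940 g

n(T) = 6800 / 52.20 = 130.3 mol
n(L) = 6090 / 82.30 = 74.00 mol
n/ν → T: 65.15, L: 37.00; L is limiting.
T consumed = (2/2) × 74.00 = 74.00 mol
T remaining = 130.3 − 74.00 = 56.30 mol
mass = 56.30 × 52.20 = 2939 g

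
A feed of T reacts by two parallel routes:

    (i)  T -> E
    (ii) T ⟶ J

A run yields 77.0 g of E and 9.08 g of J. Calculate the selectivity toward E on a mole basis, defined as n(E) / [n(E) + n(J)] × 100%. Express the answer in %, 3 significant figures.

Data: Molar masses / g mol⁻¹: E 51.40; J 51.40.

n(E) = 77.0 / 51.40 = 1.498 mol
n(J) = 9.08 / 51.40 = 0.1767 mol
selectivity = 1.498/(1.498+0.1767) × 100 = 89.45 %

89.5 %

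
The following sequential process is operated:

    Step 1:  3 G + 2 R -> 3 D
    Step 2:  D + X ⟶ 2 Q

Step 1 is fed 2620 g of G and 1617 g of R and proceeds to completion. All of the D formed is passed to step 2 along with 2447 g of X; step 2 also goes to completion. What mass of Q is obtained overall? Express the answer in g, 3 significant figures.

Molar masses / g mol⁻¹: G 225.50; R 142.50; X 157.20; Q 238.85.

5550 g

Step 1:
n(G) = 2620 / 225.50 = 11.62 mol
n(R) = 1617 / 142.50 = 11.35 mol
n/ν for G = 11.62/3 = 3.873
n/ν for R = 11.35/2 = 5.675
Smallest n/ν is G → limiting reagent.
n(D) produced = (3/3) × 11.62 = 11.62 mol
Step 2:
n(D) available = 11.62 mol
n(X) = 2447 / 157.20 = 15.57 mol
n/ν for D = 11.62/1 = 11.62
n/ν for X = 15.57/1 = 15.57
Smallest n/ν is D → limiting reagent.
n(Q) = (2/1) × 11.62 = 23.24 mol
mass = 23.24 × 238.85 = 5551 g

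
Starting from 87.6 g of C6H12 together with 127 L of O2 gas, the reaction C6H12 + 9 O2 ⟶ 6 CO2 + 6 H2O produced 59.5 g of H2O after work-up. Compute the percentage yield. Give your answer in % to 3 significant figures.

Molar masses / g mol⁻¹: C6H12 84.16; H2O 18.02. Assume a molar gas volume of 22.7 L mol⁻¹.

88.5 %

n(C6H12) = 87.60 / 84.16 = 1.041 mol
n(O2) = 127.0 / 22.7 = 5.595 mol
n/ν → C6H12: 1.041, O2: 0.6217; O2 is limiting.
theoretical n(H2O) = (6/9) × 5.595 = 3.730 mol → 67.21 g
% yield = 59.5 / 67.21 × 100 = 88.53 %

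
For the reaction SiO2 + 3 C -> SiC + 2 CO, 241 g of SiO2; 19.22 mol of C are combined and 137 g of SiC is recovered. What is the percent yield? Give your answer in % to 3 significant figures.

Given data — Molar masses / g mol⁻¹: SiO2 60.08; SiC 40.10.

85.2 %

n(SiO2) = 241.0 / 60.08 = 4.011 mol
n(C) = 19.22 mol
n/ν for SiO2 = 4.011/1 = 4.011
n/ν for C = 19.22/3 = 6.407
Smallest n/ν is SiO2 → limiting reagent.
theoretical n(SiC) = (1/1) × 4.011 = 4.011 mol → 160.8 g
% yield = 137 / 160.8 × 100 = 85.20 %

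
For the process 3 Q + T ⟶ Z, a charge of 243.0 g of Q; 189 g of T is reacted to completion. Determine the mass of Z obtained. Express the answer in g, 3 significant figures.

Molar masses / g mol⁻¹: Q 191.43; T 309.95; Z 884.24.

n(Q) = 243.0 / 191.43 = 1.269 mol
n(T) = 189.0 / 309.95 = 0.6098 mol
n/ν for Q = 1.269/3 = 0.4230
n/ν for T = 0.6098/1 = 0.6098
Smallest n/ν is Q → limiting reagent.
n(Z) = (1/3) × 1.269 = 0.4230 mol
mass = 0.4230 × 884.24 = 374.0 g

374 g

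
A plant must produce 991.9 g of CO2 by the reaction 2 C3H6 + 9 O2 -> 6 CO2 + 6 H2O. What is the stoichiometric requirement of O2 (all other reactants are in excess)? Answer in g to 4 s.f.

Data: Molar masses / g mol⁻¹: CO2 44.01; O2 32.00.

1082 g

n(CO2) = 991.9 / 44.01 = 22.54 mol
n(O2) = (9/6) × 22.54 = 33.81 mol
mass = 33.81 × 32.00 = 1082 g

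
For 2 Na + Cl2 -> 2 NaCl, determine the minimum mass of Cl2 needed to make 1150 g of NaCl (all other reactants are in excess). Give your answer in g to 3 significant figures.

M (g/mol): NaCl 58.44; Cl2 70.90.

n(NaCl) = 1150 / 58.44 = 19.68 mol
n(Cl2) = (1/2) × 19.68 = 9.840 mol
mass = 9.840 × 70.90 = 697.7 g

698 g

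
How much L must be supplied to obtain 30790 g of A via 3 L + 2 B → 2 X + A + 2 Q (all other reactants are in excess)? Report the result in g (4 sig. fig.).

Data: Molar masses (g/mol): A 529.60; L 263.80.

46010 g

n(A) = 30790 / 529.60 = 58.14 mol
n(L) = (3/1) × 58.14 = 174.4 mol
mass = 174.4 × 263.80 = 46010 g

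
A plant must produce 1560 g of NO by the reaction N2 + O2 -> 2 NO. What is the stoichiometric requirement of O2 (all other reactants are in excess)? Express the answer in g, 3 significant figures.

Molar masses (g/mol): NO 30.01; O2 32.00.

832 g

n(NO) = 1560 / 30.01 = 51.98 mol
n(O2) = (1/2) × 51.98 = 25.99 mol
mass = 25.99 × 32.00 = 831.7 g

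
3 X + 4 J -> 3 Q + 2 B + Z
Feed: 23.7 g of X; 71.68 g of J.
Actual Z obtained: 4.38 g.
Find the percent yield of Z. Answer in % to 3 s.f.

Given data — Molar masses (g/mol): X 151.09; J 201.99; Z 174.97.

n(X) = 23.70 / 151.09 = 0.1569 mol
n(J) = 71.68 / 201.99 = 0.3549 mol
n/ν for X = 0.1569/3 = 0.05230
n/ν for J = 0.3549/4 = 0.08873
Smallest n/ν is X → limiting reagent.
theoretical n(Z) = (1/3) × 0.1569 = 0.05230 mol → 9.151 g
% yield = 4.38 / 9.151 × 100 = 47.86 %

47.9 %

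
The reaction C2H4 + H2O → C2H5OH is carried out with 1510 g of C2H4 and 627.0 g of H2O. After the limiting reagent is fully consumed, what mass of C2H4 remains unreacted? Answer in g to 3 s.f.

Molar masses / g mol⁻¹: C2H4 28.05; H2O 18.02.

534 g

n(C2H4) = 1510 / 28.05 = 53.83 mol
n(H2O) = 627.0 / 18.02 = 34.79 mol
n/ν for C2H4 = 53.83/1 = 53.83
n/ν for H2O = 34.79/1 = 34.79
Smallest n/ν is H2O → limiting reagent.
C2H4 consumed = (1/1) × 34.79 = 34.79 mol
C2H4 remaining = 53.83 − 34.79 = 19.04 mol
mass = 19.04 × 28.05 = 534.1 g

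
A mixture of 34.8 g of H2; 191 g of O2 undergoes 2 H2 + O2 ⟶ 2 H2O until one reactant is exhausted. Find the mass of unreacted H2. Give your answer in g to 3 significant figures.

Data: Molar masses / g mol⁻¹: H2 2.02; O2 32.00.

n(H2) = 34.80 / 2.02 = 17.23 mol
n(O2) = 191.0 / 32.00 = 5.969 mol
n/ν for H2 = 17.23/2 = 8.615
n/ν for O2 = 5.969/1 = 5.969
Smallest n/ν is O2 → limiting reagent.
H2 consumed = (2/1) × 5.969 = 11.94 mol
H2 remaining = 17.23 − 11.94 = 5.290 mol
mass = 5.290 × 2.02 = 10.69 g

10.7 g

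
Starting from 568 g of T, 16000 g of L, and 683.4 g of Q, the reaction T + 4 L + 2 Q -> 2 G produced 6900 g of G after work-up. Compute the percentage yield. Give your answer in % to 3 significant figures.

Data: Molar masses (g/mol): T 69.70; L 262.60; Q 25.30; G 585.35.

72.3 %

n(T) = 568.0 / 69.70 = 8.149 mol
n(L) = 16000 / 262.60 = 60.93 mol
n(Q) = 683.4 / 25.30 = 27.01 mol
n/ν → T: 8.149, L: 15.23, Q: 13.51; T is limiting.
theoretical n(G) = (2/1) × 8.149 = 16.30 mol → 9541 g
% yield = 6900 / 9541 × 100 = 72.32 %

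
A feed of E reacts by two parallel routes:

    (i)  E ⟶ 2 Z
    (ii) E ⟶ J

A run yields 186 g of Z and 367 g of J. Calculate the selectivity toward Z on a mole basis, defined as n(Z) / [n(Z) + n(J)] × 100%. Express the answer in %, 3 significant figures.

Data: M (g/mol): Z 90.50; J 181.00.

n(Z) = 186 / 90.50 = 2.055 mol
n(J) = 367 / 181.00 = 2.028 mol
selectivity = 2.055/(2.055+2.028) × 100 = 50.33 %

50.3 %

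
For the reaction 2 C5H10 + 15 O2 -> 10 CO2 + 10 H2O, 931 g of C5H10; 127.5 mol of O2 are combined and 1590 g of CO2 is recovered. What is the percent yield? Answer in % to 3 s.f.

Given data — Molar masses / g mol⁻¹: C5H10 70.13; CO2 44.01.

54.4 %

n(C5H10) = 931.0 / 70.13 = 13.28 mol
n(O2) = 127.5 mol
n/ν for C5H10 = 13.28/2 = 6.640
n/ν for O2 = 127.5/15 = 8.500
Smallest n/ν is C5H10 → limiting reagent.
theoretical n(CO2) = (10/2) × 13.28 = 66.40 mol → 2922 g
% yield = 1590 / 2922 × 100 = 54.41 %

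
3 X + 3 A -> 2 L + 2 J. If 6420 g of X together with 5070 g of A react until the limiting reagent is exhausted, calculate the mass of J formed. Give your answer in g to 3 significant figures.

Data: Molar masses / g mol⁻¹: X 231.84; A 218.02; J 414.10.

n(X) = 6420 / 231.84 = 27.69 mol
n(A) = 5070 / 218.02 = 23.25 mol
n/ν → X: 9.230, A: 7.750; A is limiting.
n(J) = (2/3) × 23.25 = 15.50 mol
mass = 15.50 × 414.10 = 6419 g

6420 g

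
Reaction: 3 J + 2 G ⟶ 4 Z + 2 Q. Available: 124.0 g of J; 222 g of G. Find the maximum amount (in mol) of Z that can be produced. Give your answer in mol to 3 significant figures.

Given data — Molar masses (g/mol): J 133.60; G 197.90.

1.24 mol

n(J) = 124.0 / 133.60 = 0.9281 mol
n(G) = 222.0 / 197.90 = 1.122 mol
n/ν for J = 0.9281/3 = 0.3094
n/ν for G = 1.122/2 = 0.5610
Smallest n/ν is J → limiting reagent.
n(Z) = (4/3) × 0.9281 = 1.237 mol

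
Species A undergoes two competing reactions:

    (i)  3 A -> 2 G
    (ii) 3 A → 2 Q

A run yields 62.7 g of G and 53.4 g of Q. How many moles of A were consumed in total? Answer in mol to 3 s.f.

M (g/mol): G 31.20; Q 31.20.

n(G) = 62.7 / 31.20 = 2.010 mol
n(Q) = 53.4 / 31.20 = 1.712 mol
n(A) via (i) = (3/2)×2.010 = 3.015 mol
n(A) via (ii) = (3/2)×1.712 = 2.568 mol
total n(A) = 3.015 + 2.568 = 5.583 mol

5.58 mol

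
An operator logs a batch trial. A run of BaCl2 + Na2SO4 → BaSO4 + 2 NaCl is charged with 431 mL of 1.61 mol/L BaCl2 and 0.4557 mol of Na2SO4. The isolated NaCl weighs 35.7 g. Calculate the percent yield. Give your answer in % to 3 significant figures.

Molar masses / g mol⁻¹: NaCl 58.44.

n(BaCl2) = 1.61 × 431.0/1000 = 0.6939 mol
n(Na2SO4) = 0.4557 mol
n/ν → BaCl2: 0.6939, Na2SO4: 0.4557; Na2SO4 is limiting.
theoretical n(NaCl) = (2/1) × 0.4557 = 0.9114 mol → 53.26 g
% yield = 35.7 / 53.26 × 100 = 67.03 %

67.0 %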